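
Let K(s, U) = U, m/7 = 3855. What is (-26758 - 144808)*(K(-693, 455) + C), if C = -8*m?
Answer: 36959605550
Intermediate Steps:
m = 26985 (m = 7*3855 = 26985)
C = -215880 (C = -8*26985 = -215880)
(-26758 - 144808)*(K(-693, 455) + C) = (-26758 - 144808)*(455 - 215880) = -171566*(-215425) = 36959605550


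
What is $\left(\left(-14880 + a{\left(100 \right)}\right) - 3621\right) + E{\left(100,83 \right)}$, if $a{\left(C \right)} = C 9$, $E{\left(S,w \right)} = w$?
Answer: $-17518$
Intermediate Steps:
$a{\left(C \right)} = 9 C$
$\left(\left(-14880 + a{\left(100 \right)}\right) - 3621\right) + E{\left(100,83 \right)} = \left(\left(-14880 + 9 \cdot 100\right) - 3621\right) + 83 = \left(\left(-14880 + 900\right) - 3621\right) + 83 = \left(-13980 - 3621\right) + 83 = -17601 + 83 = -17518$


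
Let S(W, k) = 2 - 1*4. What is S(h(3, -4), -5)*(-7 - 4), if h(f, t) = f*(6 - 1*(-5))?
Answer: 22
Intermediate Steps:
h(f, t) = 11*f (h(f, t) = f*(6 + 5) = f*11 = 11*f)
S(W, k) = -2 (S(W, k) = 2 - 4 = -2)
S(h(3, -4), -5)*(-7 - 4) = -2*(-7 - 4) = -2*(-11) = 22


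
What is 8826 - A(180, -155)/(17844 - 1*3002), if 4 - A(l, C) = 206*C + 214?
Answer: 65481886/7421 ≈ 8823.9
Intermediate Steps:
A(l, C) = -210 - 206*C (A(l, C) = 4 - (206*C + 214) = 4 - (214 + 206*C) = 4 + (-214 - 206*C) = -210 - 206*C)
8826 - A(180, -155)/(17844 - 1*3002) = 8826 - (-210 - 206*(-155))/(17844 - 1*3002) = 8826 - (-210 + 31930)/(17844 - 3002) = 8826 - 31720/14842 = 8826 - 1*15860/7421 = 8826 - 15860/7421 = 65481886/7421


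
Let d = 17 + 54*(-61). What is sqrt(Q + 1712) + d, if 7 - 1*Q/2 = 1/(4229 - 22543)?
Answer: -3277 + sqrt(144726229331)/9157 ≈ -3235.5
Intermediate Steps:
Q = 128199/9157 (Q = 14 - 2/(4229 - 22543) = 14 - 2/(-18314) = 14 - 2*(-1/18314) = 14 + 1/9157 = 128199/9157 ≈ 14.000)
d = -3277 (d = 17 - 3294 = -3277)
sqrt(Q + 1712) + d = sqrt(128199/9157 + 1712) - 3277 = sqrt(15804983/9157) - 3277 = sqrt(144726229331)/9157 - 3277 = -3277 + sqrt(144726229331)/9157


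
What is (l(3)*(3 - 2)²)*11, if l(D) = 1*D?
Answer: 33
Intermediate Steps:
l(D) = D
(l(3)*(3 - 2)²)*11 = (3*(3 - 2)²)*11 = (3*1²)*11 = (3*1)*11 = 3*11 = 33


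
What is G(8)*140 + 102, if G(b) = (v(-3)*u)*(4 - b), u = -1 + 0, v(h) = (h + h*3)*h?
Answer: 20262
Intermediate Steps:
v(h) = 4*h² (v(h) = (h + 3*h)*h = (4*h)*h = 4*h²)
u = -1
G(b) = -144 + 36*b (G(b) = ((4*(-3)²)*(-1))*(4 - b) = ((4*9)*(-1))*(4 - b) = (36*(-1))*(4 - b) = -36*(4 - b) = -144 + 36*b)
G(8)*140 + 102 = (-144 + 36*8)*140 + 102 = (-144 + 288)*140 + 102 = 144*140 + 102 = 20160 + 102 = 20262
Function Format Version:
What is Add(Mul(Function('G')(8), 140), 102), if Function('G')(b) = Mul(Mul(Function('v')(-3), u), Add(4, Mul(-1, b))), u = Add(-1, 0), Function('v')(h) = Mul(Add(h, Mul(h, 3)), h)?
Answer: 20262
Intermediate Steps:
Function('v')(h) = Mul(4, Pow(h, 2)) (Function('v')(h) = Mul(Add(h, Mul(3, h)), h) = Mul(Mul(4, h), h) = Mul(4, Pow(h, 2)))
u = -1
Function('G')(b) = Add(-144, Mul(36, b)) (Function('G')(b) = Mul(Mul(Mul(4, Pow(-3, 2)), -1), Add(4, Mul(-1, b))) = Mul(Mul(Mul(4, 9), -1), Add(4, Mul(-1, b))) = Mul(Mul(36, -1), Add(4, Mul(-1, b))) = Mul(-36, Add(4, Mul(-1, b))) = Add(-144, Mul(36, b)))
Add(Mul(Function('G')(8), 140), 102) = Add(Mul(Add(-144, Mul(36, 8)), 140), 102) = Add(Mul(Add(-144, 288), 140), 102) = Add(Mul(144, 140), 102) = Add(20160, 102) = 20262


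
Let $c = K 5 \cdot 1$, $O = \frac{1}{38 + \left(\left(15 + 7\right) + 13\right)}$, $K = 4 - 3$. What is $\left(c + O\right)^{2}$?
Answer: $\frac{133956}{5329} \approx 25.137$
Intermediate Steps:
$K = 1$ ($K = 4 - 3 = 1$)
$O = \frac{1}{73}$ ($O = \frac{1}{38 + \left(22 + 13\right)} = \frac{1}{38 + 35} = \frac{1}{73} \approx 0.013699$)
$c = 5$ ($c = 1 \cdot 5 \cdot 1 = 5 \cdot 1 = 5$)
$\left(c + O\right)^{2} = \left(5 + \frac{1}{73}\right)^{2} = \left(\frac{366}{73}\right)^{2} = \frac{133956}{5329}$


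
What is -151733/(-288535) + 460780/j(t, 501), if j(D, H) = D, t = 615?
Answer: 26608894619/35489805 ≈ 749.76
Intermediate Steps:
-151733/(-288535) + 460780/j(t, 501) = -151733/(-288535) + 460780/615 = -151733*(-1/288535) + 460780*(1/615) = 151733/288535 + 92156/123 = 26608894619/35489805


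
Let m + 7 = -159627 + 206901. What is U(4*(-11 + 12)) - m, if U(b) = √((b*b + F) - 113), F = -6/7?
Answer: -47267 + I*√4795/7 ≈ -47267.0 + 9.8923*I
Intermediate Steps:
m = 47267 (m = -7 + (-159627 + 206901) = -7 + 47274 = 47267)
F = -6/7 (F = -6*⅐ = -6/7 ≈ -0.85714)
U(b) = √(-797/7 + b²) (U(b) = √((b*b - 6/7) - 113) = √((b² - 6/7) - 113) = √((-6/7 + b²) - 113) = √(-797/7 + b²))
U(4*(-11 + 12)) - m = √(-5579 + 49*(4*(-11 + 12))²)/7 - 1*47267 = √(-5579 + 49*(4*1)²)/7 - 47267 = √(-5579 + 49*4²)/7 - 47267 = √(-5579 + 49*16)/7 - 47267 = √(-5579 + 784)/7 - 47267 = √(-4795)/7 - 47267 = (I*√4795)/7 - 47267 = I*√4795/7 - 47267 = -47267 + I*√4795/7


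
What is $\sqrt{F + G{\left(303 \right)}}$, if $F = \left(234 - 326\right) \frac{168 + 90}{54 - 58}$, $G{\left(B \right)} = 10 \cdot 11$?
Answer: $2 \sqrt{1511} \approx 77.743$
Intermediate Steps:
$G{\left(B \right)} = 110$
$F = 5934$ ($F = - 92 \frac{258}{-4} = - 92 \cdot 258 \left(- \frac{1}{4}\right) = \left(-92\right) \left(- \frac{129}{2}\right) = 5934$)
$\sqrt{F + G{\left(303 \right)}} = \sqrt{5934 + 110} = \sqrt{6044} = 2 \sqrt{1511}$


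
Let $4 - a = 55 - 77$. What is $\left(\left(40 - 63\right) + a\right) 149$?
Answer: $447$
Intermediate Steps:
$a = 26$ ($a = 4 - \left(55 - 77\right) = 4 - -22 = 4 + 22 = 26$)
$\left(\left(40 - 63\right) + a\right) 149 = \left(\left(40 - 63\right) + 26\right) 149 = \left(-23 + 26\right) 149 = 3 \cdot 149 = 447$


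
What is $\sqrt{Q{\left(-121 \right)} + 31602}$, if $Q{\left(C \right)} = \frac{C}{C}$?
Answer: $13 \sqrt{187} \approx 177.77$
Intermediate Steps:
$Q{\left(C \right)} = 1$
$\sqrt{Q{\left(-121 \right)} + 31602} = \sqrt{1 + 31602} = \sqrt{31603} = 13 \sqrt{187}$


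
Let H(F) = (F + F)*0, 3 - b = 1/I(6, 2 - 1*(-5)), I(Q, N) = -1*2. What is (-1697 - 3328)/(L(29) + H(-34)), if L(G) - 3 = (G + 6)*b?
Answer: -10050/251 ≈ -40.040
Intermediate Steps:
I(Q, N) = -2
b = 7/2 (b = 3 - 1/(-2) = 3 - (-1)/2 = 3 - 1*(-1/2) = 3 + 1/2 = 7/2 ≈ 3.5000)
H(F) = 0 (H(F) = (2*F)*0 = 0)
L(G) = 24 + 7*G/2 (L(G) = 3 + (G + 6)*(7/2) = 3 + (6 + G)*(7/2) = 3 + (21 + 7*G/2) = 24 + 7*G/2)
(-1697 - 3328)/(L(29) + H(-34)) = (-1697 - 3328)/((24 + (7/2)*29) + 0) = -5025/((24 + 203/2) + 0) = -5025/(251/2 + 0) = -5025/251/2 = -5025*2/251 = -10050/251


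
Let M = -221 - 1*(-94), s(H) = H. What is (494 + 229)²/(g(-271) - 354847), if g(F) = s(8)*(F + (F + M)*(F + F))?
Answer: 522729/1368713 ≈ 0.38191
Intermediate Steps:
M = -127 (M = -221 + 94 = -127)
g(F) = 8*F + 16*F*(-127 + F) (g(F) = 8*(F + (F - 127)*(F + F)) = 8*(F + (-127 + F)*(2*F)) = 8*(F + 2*F*(-127 + F)) = 8*F + 16*F*(-127 + F))
(494 + 229)²/(g(-271) - 354847) = (494 + 229)²/(8*(-271)*(-253 + 2*(-271)) - 354847) = 723²/(8*(-271)*(-253 - 542) - 354847) = 522729/(8*(-271)*(-795) - 354847) = 522729/(1723560 - 354847) = 522729/1368713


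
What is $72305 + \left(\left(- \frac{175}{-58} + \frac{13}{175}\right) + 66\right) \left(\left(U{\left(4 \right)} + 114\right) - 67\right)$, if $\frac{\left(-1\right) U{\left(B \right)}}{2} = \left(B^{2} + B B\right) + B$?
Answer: $\frac{28654551}{406} \approx 70578.0$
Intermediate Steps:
$U{\left(B \right)} = - 4 B^{2} - 2 B$ ($U{\left(B \right)} = - 2 \left(\left(B^{2} + B B\right) + B\right) = - 2 \left(\left(B^{2} + B^{2}\right) + B\right) = - 2 \left(2 B^{2} + B\right) = - 2 \left(B + 2 B^{2}\right) = - 4 B^{2} - 2 B$)
$72305 + \left(\left(- \frac{175}{-58} + \frac{13}{175}\right) + 66\right) \left(\left(U{\left(4 \right)} + 114\right) - 67\right) = 72305 + \left(\left(- \frac{175}{-58} + \frac{13}{175}\right) + 66\right) \left(\left(\left(-2\right) 4 \left(1 + 2 \cdot 4\right) + 114\right) - 67\right) = 72305 + \left(\left(\left(-175\right) \left(- \frac{1}{58}\right) + 13 \cdot \frac{1}{175}\right) + 66\right) \left(\left(\left(-2\right) 4 \left(1 + 8\right) + 114\right) - 67\right) = 72305 + \left(\left(\frac{175}{58} + \frac{13}{175}\right) + 66\right) \left(\left(\left(-2\right) 4 \cdot 9 + 114\right) - 67\right) = 72305 + \left(\frac{31379}{10150} + 66\right) \left(\left(-72 + 114\right) - 67\right) = 72305 + \frac{701279 \left(42 - 67\right)}{10150} = 72305 + \frac{701279}{10150} \left(-25\right) = 72305 - \frac{701279}{406} = \frac{28654551}{406}$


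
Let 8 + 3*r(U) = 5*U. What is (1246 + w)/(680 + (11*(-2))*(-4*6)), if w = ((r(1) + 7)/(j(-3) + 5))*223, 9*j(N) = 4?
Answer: 9137/7399 ≈ 1.2349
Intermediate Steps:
j(N) = 4/9 (j(N) = (⅑)*4 = 4/9)
r(U) = -8/3 + 5*U/3 (r(U) = -8/3 + (5*U)/3 = -8/3 + 5*U/3)
w = 12042/49 (w = (((-8/3 + (5/3)*1) + 7)/(4/9 + 5))*223 = (((-8/3 + 5/3) + 7)/(49/9))*223 = ((-1 + 7)*(9/49))*223 = (6*(9/49))*223 = (54/49)*223 = 12042/49 ≈ 245.76)
(1246 + w)/(680 + (11*(-2))*(-4*6)) = (1246 + 12042/49)/(680 + (11*(-2))*(-4*6)) = 73096/(49*(680 - 22*(-24))) = 73096/(49*(680 + 528)) = (73096/49)/1208 = (73096/49)*(1/1208) = 9137/7399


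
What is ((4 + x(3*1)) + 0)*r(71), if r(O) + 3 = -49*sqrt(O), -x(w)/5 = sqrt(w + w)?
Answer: -(3 + 49*sqrt(71))*(4 - 5*sqrt(6)) ≈ 3430.0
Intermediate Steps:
x(w) = -5*sqrt(2)*sqrt(w) (x(w) = -5*sqrt(w + w) = -5*sqrt(2)*sqrt(w))
r(O) = -3 - 49*sqrt(O)
((4 + x(3*1)) + 0)*r(71) = ((4 - 5*sqrt(2)*sqrt(3*1)) + 0)*(-3 - 49*sqrt(71)) = ((4 - 5*sqrt(2)*sqrt(3)) + 0)*(-3 - 49*sqrt(71)) = ((4 - 5*sqrt(6)) + 0)*(-3 - 49*sqrt(71)) = (4 - 5*sqrt(6))*(-3 - 49*sqrt(71)) = (-3 - 49*sqrt(71))*(4 - 5*sqrt(6))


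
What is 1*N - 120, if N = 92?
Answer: -28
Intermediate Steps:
1*N - 120 = 1*92 - 120 = 92 - 120 = -28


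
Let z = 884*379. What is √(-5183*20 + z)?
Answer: 4*√14461 ≈ 481.02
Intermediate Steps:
z = 335036
√(-5183*20 + z) = √(-5183*20 + 335036) = √(-103660 + 335036) = √231376 = 4*√14461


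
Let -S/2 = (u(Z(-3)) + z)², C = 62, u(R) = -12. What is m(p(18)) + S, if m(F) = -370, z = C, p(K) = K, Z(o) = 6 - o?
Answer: -5370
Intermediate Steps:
z = 62
S = -5000 (S = -2*(-12 + 62)² = -2*50² = -2*2500 = -5000)
m(p(18)) + S = -370 - 5000 = -5370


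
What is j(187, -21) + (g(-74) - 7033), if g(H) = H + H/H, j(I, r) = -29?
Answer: -7135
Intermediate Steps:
g(H) = 1 + H (g(H) = H + 1 = 1 + H)
j(187, -21) + (g(-74) - 7033) = -29 + ((1 - 74) - 7033) = -29 + (-73 - 7033) = -29 - 7106 = -7135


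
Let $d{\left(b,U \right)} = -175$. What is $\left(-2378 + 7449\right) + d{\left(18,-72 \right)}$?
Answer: $4896$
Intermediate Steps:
$\left(-2378 + 7449\right) + d{\left(18,-72 \right)} = \left(-2378 + 7449\right) - 175 = 5071 - 175 = 4896$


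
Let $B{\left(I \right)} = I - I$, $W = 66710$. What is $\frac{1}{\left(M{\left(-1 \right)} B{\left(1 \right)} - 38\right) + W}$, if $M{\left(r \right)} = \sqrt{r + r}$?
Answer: $\frac{1}{66672} \approx 1.4999 \cdot 10^{-5}$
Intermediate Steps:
$B{\left(I \right)} = 0$
$M{\left(r \right)} = \sqrt{2} \sqrt{r}$ ($M{\left(r \right)} = \sqrt{2 r} = \sqrt{2} \sqrt{r}$)
$\frac{1}{\left(M{\left(-1 \right)} B{\left(1 \right)} - 38\right) + W} = \frac{1}{\left(\sqrt{2} \sqrt{-1} \cdot 0 - 38\right) + 66710} = \frac{1}{\left(\sqrt{2} i 0 - 38\right) + 66710} = \frac{1}{\left(i \sqrt{2} \cdot 0 - 38\right) + 66710} = \frac{1}{\left(0 - 38\right) + 66710} = \frac{1}{-38 + 66710} = \frac{1}{66672}$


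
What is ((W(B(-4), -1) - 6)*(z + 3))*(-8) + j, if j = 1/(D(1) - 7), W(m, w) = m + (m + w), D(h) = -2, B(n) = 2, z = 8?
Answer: 2375/9 ≈ 263.89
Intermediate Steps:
W(m, w) = w + 2*m
j = -⅑ (j = 1/(-2 - 7) = 1/(-9) = -⅑ ≈ -0.11111)
((W(B(-4), -1) - 6)*(z + 3))*(-8) + j = (((-1 + 2*2) - 6)*(8 + 3))*(-8) - ⅑ = (((-1 + 4) - 6)*11)*(-8) - ⅑ = ((3 - 6)*11)*(-8) - ⅑ = -3*11*(-8) - ⅑ = -33*(-8) - ⅑ = 264 - ⅑ = 2375/9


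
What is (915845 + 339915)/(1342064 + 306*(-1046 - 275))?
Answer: 57080/42629 ≈ 1.3390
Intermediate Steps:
(915845 + 339915)/(1342064 + 306*(-1046 - 275)) = 1255760/(1342064 + 306*(-1321)) = 1255760/(1342064 - 404226) = 1255760/937838 = 1255760*(1/937838) = 57080/42629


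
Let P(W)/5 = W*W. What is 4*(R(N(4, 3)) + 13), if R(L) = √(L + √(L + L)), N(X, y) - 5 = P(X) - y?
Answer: 52 + 4*√(82 + 2*√41) ≈ 90.947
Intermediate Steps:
P(W) = 5*W² (P(W) = 5*(W*W) = 5*W²)
N(X, y) = 5 - y + 5*X² (N(X, y) = 5 + (5*X² - y) = 5 + (-y + 5*X²) = 5 - y + 5*X²)
R(L) = √(L + √2*√L) (R(L) = √(L + √(2*L)) = √(L + √2*√L))
4*(R(N(4, 3)) + 13) = 4*(√((5 - 1*3 + 5*4²) + √2*√(5 - 1*3 + 5*4²)) + 13) = 4*(√((5 - 3 + 5*16) + √2*√(5 - 3 + 5*16)) + 13) = 4*(√((5 - 3 + 80) + √2*√(5 - 3 + 80)) + 13) = 4*(√(82 + √2*√82) + 13) = 4*(√(82 + 2*√41) + 13) = 4*(13 + √(82 + 2*√41)) = 52 + 4*√(82 + 2*√41)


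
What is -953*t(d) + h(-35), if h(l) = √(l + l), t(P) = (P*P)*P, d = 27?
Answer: -18757899 + I*√70 ≈ -1.8758e+7 + 8.3666*I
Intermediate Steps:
t(P) = P³ (t(P) = P²*P = P³)
h(l) = √2*√l (h(l) = √(2*l) = √2*√l)
-953*t(d) + h(-35) = -953*27³ + √2*√(-35) = -953*19683 + √2*(I*√35) = -18757899 + I*√70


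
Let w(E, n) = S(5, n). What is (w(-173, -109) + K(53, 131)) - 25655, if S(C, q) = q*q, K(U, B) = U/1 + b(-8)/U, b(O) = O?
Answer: -727221/53 ≈ -13721.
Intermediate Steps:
K(U, B) = U - 8/U (K(U, B) = U/1 - 8/U = U*1 - 8/U = U - 8/U)
S(C, q) = q**2
w(E, n) = n**2
(w(-173, -109) + K(53, 131)) - 25655 = ((-109)**2 + (53 - 8/53)) - 25655 = (11881 + (53 - 8*1/53)) - 25655 = (11881 + (53 - 8/53)) - 25655 = (11881 + 2801/53) - 25655 = 632494/53 - 25655 = -727221/53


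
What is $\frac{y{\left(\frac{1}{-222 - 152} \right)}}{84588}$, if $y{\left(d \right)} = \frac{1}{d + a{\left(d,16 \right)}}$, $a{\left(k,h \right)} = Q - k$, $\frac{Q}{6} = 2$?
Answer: $\frac{1}{1015056} \approx 9.8517 \cdot 10^{-7}$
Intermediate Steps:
$Q = 12$ ($Q = 6 \cdot 2 = 12$)
$a{\left(k,h \right)} = 12 - k$
$y{\left(d \right)} = \frac{1}{12}$ ($y{\left(d \right)} = \frac{1}{d - \left(-12 + d\right)} = \frac{1}{12}$)
$\frac{y{\left(\frac{1}{-222 - 152} \right)}}{84588} = \frac{1}{12 \cdot 84588} = \frac{1}{12} \cdot \frac{1}{84588} = \frac{1}{1015056}$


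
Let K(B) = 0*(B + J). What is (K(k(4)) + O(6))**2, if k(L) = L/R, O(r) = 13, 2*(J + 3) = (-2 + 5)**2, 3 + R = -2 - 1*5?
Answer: 169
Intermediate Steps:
R = -10 (R = -3 + (-2 - 1*5) = -3 + (-2 - 5) = -3 - 7 = -10)
J = 3/2 (J = -3 + (-2 + 5)**2/2 = -3 + (1/2)*3**2 = -3 + (1/2)*9 = -3 + 9/2 = 3/2 ≈ 1.5000)
k(L) = -L/10 (k(L) = L/(-10) = L*(-1/10) = -L/10)
K(B) = 0 (K(B) = 0*(B + 3/2) = 0*(3/2 + B) = 0)
(K(k(4)) + O(6))**2 = (0 + 13)**2 = 13**2 = 169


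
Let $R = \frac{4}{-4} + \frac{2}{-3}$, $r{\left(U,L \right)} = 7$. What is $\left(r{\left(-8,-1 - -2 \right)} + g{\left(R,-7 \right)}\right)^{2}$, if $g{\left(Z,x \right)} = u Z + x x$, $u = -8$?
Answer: $\frac{43264}{9} \approx 4807.1$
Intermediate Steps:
$R = - \frac{5}{3}$ ($R = 4 \left(- \frac{1}{4}\right) + 2 \left(- \frac{1}{3}\right) = -1 - \frac{2}{3} = - \frac{5}{3} \approx -1.6667$)
$g{\left(Z,x \right)} = x^{2} - 8 Z$ ($g{\left(Z,x \right)} = - 8 Z + x x = - 8 Z + x^{2} = x^{2} - 8 Z$)
$\left(r{\left(-8,-1 - -2 \right)} + g{\left(R,-7 \right)}\right)^{2} = \left(7 - \left(- \frac{40}{3} - \left(-7\right)^{2}\right)\right)^{2} = \left(7 + \left(49 + \frac{40}{3}\right)\right)^{2} = \left(7 + \frac{187}{3}\right)^{2} = \left(\frac{208}{3}\right)^{2} = \frac{43264}{9}$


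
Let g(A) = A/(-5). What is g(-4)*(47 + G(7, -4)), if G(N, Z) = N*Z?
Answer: 76/5 ≈ 15.200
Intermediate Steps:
g(A) = -A/5 (g(A) = A*(-1/5) = -A/5)
g(-4)*(47 + G(7, -4)) = (-1/5*(-4))*(47 + 7*(-4)) = 4*(47 - 28)/5 = (4/5)*19 = 76/5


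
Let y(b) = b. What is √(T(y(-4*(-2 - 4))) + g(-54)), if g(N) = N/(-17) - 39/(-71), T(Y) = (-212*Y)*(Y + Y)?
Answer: I*√355792062297/1207 ≈ 494.19*I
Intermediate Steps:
T(Y) = -424*Y² (T(Y) = (-212*Y)*(2*Y) = -424*Y²)
g(N) = 39/71 - N/17 (g(N) = N*(-1/17) - 39*(-1/71) = -N/17 + 39/71 = 39/71 - N/17)
√(T(y(-4*(-2 - 4))) + g(-54)) = √(-424*16*(-2 - 4)² + (39/71 - 1/17*(-54))) = √(-424*(-4*(-6))² + (39/71 + 54/17)) = √(-424*24² + 4497/1207) = √(-424*576 + 4497/1207) = √(-244224 + 4497/1207) = √(-294773871/1207) = I*√355792062297/1207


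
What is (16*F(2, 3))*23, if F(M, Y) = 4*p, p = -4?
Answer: -5888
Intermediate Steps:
F(M, Y) = -16 (F(M, Y) = 4*(-4) = -16)
(16*F(2, 3))*23 = (16*(-16))*23 = -256*23 = -5888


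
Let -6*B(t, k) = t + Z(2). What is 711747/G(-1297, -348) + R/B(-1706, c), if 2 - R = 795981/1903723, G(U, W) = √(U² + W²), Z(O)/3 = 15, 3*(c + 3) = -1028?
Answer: 254490/44536393 + 711747*√1803313/1803313 ≈ 530.02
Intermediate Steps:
c = -1037/3 (c = -3 + (⅓)*(-1028) = -3 - 1028/3 = -1037/3 ≈ -345.67)
Z(O) = 45 (Z(O) = 3*15 = 45)
R = 42415/26813 (R = 2 - 795981/1903723 = 2 - 1*11211/26813 = 2 - 11211/26813 = 42415/26813 ≈ 1.5819)
B(t, k) = -15/2 - t/6 (B(t, k) = -(t + 45)/6 = -(45 + t)/6 = -15/2 - t/6)
711747/G(-1297, -348) + R/B(-1706, c) = 711747/(√((-1297)² + (-348)²)) + 42415/(26813*(-15/2 - ⅙*(-1706))) = 711747/(√(1682209 + 121104)) + 42415/(26813*(-15/2 + 853/3)) = 711747/(√1803313) + 42415/(26813*(1661/6)) = 711747*(√1803313/1803313) + (42415/26813)*(6/1661) = 711747*√1803313/1803313 + 254490/44536393 = 254490/44536393 + 711747*√1803313/1803313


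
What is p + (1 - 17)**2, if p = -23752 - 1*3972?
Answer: -27468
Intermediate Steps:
p = -27724 (p = -23752 - 3972 = -27724)
p + (1 - 17)**2 = -27724 + (1 - 17)**2 = -27724 + (-16)**2 = -27724 + 256 = -27468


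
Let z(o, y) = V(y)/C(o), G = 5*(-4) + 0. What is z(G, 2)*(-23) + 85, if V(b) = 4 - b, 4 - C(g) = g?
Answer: 997/12 ≈ 83.083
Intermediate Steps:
C(g) = 4 - g
G = -20 (G = -20 + 0 = -20)
z(o, y) = (4 - y)/(4 - o)
z(G, 2)*(-23) + 85 = ((-4 + 2)/(-4 - 20))*(-23) + 85 = (-2/(-24))*(-23) + 85 = -1/24*(-2)*(-23) + 85 = (1/12)*(-23) + 85 = -23/12 + 85 = 997/12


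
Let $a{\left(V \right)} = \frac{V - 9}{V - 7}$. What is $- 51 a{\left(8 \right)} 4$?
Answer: $204$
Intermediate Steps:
$a{\left(V \right)} = \frac{-9 + V}{-7 + V}$
$- 51 a{\left(8 \right)} 4 = - 51 \frac{-9 + 8}{-7 + 8} \cdot 4 = - 51 \cdot 1^{-1} \left(-1\right) 4 = - 51 \cdot 1 \left(-1\right) 4 = \left(-51\right) \left(-1\right) 4 = 51 \cdot 4 = 204$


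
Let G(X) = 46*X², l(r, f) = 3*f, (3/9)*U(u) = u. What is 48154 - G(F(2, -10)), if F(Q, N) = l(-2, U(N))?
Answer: -324446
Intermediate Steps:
U(u) = 3*u
F(Q, N) = 9*N (F(Q, N) = 3*(3*N) = 9*N)
48154 - G(F(2, -10)) = 48154 - 46*(9*(-10))² = 48154 - 46*(-90)² = 48154 - 46*8100 = 48154 - 1*372600 = 48154 - 372600 = -324446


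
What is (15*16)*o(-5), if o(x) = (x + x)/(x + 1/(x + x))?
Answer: 8000/17 ≈ 470.59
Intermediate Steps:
o(x) = 2*x/(x + 1/(2*x)) (o(x) = (2*x)/(x + 1/(2*x)) = 2*x/(x + 1/(2*x)))
(15*16)*o(-5) = (15*16)*(4*(-5)²/(1 + 2*(-5)²)) = 240*(4*25/(1 + 2*25)) = 240*(4*25/(1 + 50)) = 240*(4*25/51) = 240*(4*25*(1/51)) = 240*(100/51) = 8000/17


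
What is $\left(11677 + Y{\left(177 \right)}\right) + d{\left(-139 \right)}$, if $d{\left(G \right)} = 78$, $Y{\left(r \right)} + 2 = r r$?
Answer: $43082$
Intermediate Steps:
$Y{\left(r \right)} = -2 + r^{2}$ ($Y{\left(r \right)} = -2 + r r = -2 + r^{2}$)
$\left(11677 + Y{\left(177 \right)}\right) + d{\left(-139 \right)} = \left(11677 - \left(2 - 177^{2}\right)\right) + 78 = \left(11677 + \left(-2 + 31329\right)\right) + 78 = \left(11677 + 31327\right) + 78 = 43004 + 78 = 43082$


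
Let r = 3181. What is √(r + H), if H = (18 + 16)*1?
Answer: √3215 ≈ 56.701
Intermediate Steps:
H = 34 (H = 34*1 = 34)
√(r + H) = √(3181 + 34) = √3215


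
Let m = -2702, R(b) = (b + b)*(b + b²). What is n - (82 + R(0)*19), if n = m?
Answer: -2784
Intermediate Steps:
R(b) = 2*b*(b + b²) (R(b) = (2*b)*(b + b²) = 2*b*(b + b²))
n = -2702
n - (82 + R(0)*19) = -2702 - (82 + (2*0²*(1 + 0))*19) = -2702 - (82 + (2*0*1)*19) = -2702 - (82 + 0*19) = -2702 - (82 + 0) = -2702 - 1*82 = -2702 - 82 = -2784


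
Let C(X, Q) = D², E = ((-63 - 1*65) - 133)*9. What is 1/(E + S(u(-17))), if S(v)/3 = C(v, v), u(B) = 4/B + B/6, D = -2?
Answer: -1/2337 ≈ -0.00042790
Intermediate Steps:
E = -2349 (E = ((-63 - 65) - 133)*9 = (-128 - 133)*9 = -261*9 = -2349)
u(B) = 4/B + B/6 (u(B) = 4/B + B*(⅙) = 4/B + B/6)
C(X, Q) = 4 (C(X, Q) = (-2)² = 4)
S(v) = 12 (S(v) = 3*4 = 12)
1/(E + S(u(-17))) = 1/(-2349 + 12) = 1/(-2337) = -1/2337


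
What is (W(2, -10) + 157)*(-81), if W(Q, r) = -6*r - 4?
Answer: -17253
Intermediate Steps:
W(Q, r) = -4 - 6*r
(W(2, -10) + 157)*(-81) = ((-4 - 6*(-10)) + 157)*(-81) = ((-4 + 60) + 157)*(-81) = (56 + 157)*(-81) = 213*(-81) = -17253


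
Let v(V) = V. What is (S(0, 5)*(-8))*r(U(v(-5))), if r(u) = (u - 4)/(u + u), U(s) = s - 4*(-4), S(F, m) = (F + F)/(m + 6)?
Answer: 0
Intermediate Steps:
S(F, m) = 2*F/(6 + m) (S(F, m) = (2*F)/(6 + m) = 2*F/(6 + m))
U(s) = 16 + s (U(s) = s + 16 = 16 + s)
r(u) = (-4 + u)/(2*u) (r(u) = (-4 + u)/((2*u)) = (-4 + u)*(1/(2*u)) = (-4 + u)/(2*u))
(S(0, 5)*(-8))*r(U(v(-5))) = ((2*0/(6 + 5))*(-8))*((-4 + (16 - 5))/(2*(16 - 5))) = ((2*0/11)*(-8))*((½)*(-4 + 11)/11) = ((2*0*(1/11))*(-8))*((½)*(1/11)*7) = (0*(-8))*(7/22) = 0*(7/22) = 0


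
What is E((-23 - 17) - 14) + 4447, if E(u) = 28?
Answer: 4475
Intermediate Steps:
E((-23 - 17) - 14) + 4447 = 28 + 4447 = 4475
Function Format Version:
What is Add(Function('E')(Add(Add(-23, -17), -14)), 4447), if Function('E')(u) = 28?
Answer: 4475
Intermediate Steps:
Add(Function('E')(Add(Add(-23, -17), -14)), 4447) = Add(28, 4447) = 4475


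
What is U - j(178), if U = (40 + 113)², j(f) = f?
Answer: 23231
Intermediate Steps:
U = 23409 (U = 153² = 23409)
U - j(178) = 23409 - 1*178 = 23409 - 178 = 23231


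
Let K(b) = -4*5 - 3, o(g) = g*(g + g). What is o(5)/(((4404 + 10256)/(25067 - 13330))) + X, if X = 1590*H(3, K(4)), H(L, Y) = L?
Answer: 7051505/1466 ≈ 4810.0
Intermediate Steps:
o(g) = 2*g**2 (o(g) = g*(2*g) = 2*g**2)
K(b) = -23 (K(b) = -20 - 3 = -23)
X = 4770 (X = 1590*3 = 4770)
o(5)/(((4404 + 10256)/(25067 - 13330))) + X = (2*5**2)/(((4404 + 10256)/(25067 - 13330))) + 4770 = (2*25)/((14660/11737)) + 4770 = 50/((14660*(1/11737))) + 4770 = 50/(14660/11737) + 4770 = 50*(11737/14660) + 4770 = 58685/1466 + 4770 = 7051505/1466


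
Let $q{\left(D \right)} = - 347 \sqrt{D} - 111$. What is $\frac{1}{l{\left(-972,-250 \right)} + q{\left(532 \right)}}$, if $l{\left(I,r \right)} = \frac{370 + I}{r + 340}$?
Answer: $\frac{59580}{32422142021} - \frac{702675 \sqrt{133}}{64844284042} \approx -0.00012313$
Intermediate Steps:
$q{\left(D \right)} = -111 - 347 \sqrt{D}$
$l{\left(I,r \right)} = \frac{370 + I}{340 + r}$
$\frac{1}{l{\left(-972,-250 \right)} + q{\left(532 \right)}} = \frac{1}{\frac{370 - 972}{340 - 250} - \left(111 + 347 \sqrt{532}\right)} = \frac{1}{\frac{1}{90} \left(-602\right) - \left(111 + 347 \cdot 2 \sqrt{133}\right)} = \frac{1}{\frac{1}{90} \left(-602\right) - \left(111 + 694 \sqrt{133}\right)} = \frac{1}{- \frac{301}{45} - \left(111 + 694 \sqrt{133}\right)} = \frac{1}{- \frac{5296}{45} - 694 \sqrt{133}}$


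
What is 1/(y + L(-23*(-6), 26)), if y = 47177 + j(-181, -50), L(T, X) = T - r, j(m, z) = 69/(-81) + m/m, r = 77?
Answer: 27/1275430 ≈ 2.1169e-5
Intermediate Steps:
j(m, z) = 4/27 (j(m, z) = 69*(-1/81) + 1 = -23/27 + 1 = 4/27)
L(T, X) = -77 + T (L(T, X) = T - 1*77 = T - 77 = -77 + T)
y = 1273783/27 (y = 47177 + 4/27 = 1273783/27 ≈ 47177.)
1/(y + L(-23*(-6), 26)) = 1/(1273783/27 + (-77 - 23*(-6))) = 1/(1273783/27 + (-77 + 138)) = 1/(1273783/27 + 61) = 1/(1275430/27) = 27/1275430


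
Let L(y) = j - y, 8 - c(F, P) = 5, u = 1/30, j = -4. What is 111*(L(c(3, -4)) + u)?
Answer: -7733/10 ≈ -773.30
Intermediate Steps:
u = 1/30 ≈ 0.033333
c(F, P) = 3 (c(F, P) = 8 - 1*5 = 8 - 5 = 3)
L(y) = -4 - y
111*(L(c(3, -4)) + u) = 111*((-4 - 1*3) + 1/30) = 111*((-4 - 3) + 1/30) = 111*(-7 + 1/30) = 111*(-209/30) = -7733/10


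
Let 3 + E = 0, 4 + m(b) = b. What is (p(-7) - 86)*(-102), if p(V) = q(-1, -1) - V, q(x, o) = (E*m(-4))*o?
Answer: 10506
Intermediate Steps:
m(b) = -4 + b
E = -3 (E = -3 + 0 = -3)
q(x, o) = 24*o (q(x, o) = (-3*(-4 - 4))*o = (-3*(-8))*o = 24*o)
p(V) = -24 - V (p(V) = 24*(-1) - V = -24 - V)
(p(-7) - 86)*(-102) = ((-24 - 1*(-7)) - 86)*(-102) = ((-24 + 7) - 86)*(-102) = (-17 - 86)*(-102) = -103*(-102) = 10506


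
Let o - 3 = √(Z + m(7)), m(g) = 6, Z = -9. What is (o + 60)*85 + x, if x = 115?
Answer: 5470 + 85*I*√3 ≈ 5470.0 + 147.22*I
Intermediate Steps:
o = 3 + I*√3 (o = 3 + √(-9 + 6) = 3 + √(-3) = 3 + I*√3 ≈ 3.0 + 1.732*I)
(o + 60)*85 + x = ((3 + I*√3) + 60)*85 + 115 = (63 + I*√3)*85 + 115 = (5355 + 85*I*√3) + 115 = 5470 + 85*I*√3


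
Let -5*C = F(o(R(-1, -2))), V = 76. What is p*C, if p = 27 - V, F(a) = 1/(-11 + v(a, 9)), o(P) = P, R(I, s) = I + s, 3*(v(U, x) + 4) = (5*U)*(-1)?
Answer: -49/50 ≈ -0.98000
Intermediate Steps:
v(U, x) = -4 - 5*U/3 (v(U, x) = -4 + ((5*U)*(-1))/3 = -4 + (-5*U)/3 = -4 - 5*U/3)
F(a) = 1/(-15 - 5*a/3) (F(a) = 1/(-11 + (-4 - 5*a/3)) = 1/(-15 - 5*a/3))
p = -49 (p = 27 - 1*76 = 27 - 76 = -49)
C = 1/50 (C = -(-3)/(5*(45 + 5*(-1 - 2))) = -(-3)/(5*(45 + 5*(-3))) = -(-3)/(5*(45 - 15)) = -(-3)/(5*30) = -⅕*(-⅒) = 1/50 ≈ 0.020000)
p*C = -49*1/50 = -49/50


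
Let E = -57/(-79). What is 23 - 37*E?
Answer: -292/79 ≈ -3.6962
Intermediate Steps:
E = 57/79 (E = -57*(-1/79) = 57/79 ≈ 0.72152)
23 - 37*E = 23 - 37*57/79 = 23 - 2109/79 = -292/79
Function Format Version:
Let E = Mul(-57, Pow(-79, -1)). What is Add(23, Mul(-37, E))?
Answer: Rational(-292, 79) ≈ -3.6962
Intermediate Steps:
E = Rational(57, 79) (E = Mul(-57, Rational(-1, 79)) = Rational(57, 79) ≈ 0.72152)
Add(23, Mul(-37, E)) = Add(23, Mul(-37, Rational(57, 79))) = Add(23, Rational(-2109, 79)) = Rational(-292, 79)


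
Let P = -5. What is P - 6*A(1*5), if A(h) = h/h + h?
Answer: -41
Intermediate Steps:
A(h) = 1 + h
P - 6*A(1*5) = -5 - 6*(1 + 1*5) = -5 - 6*(1 + 5) = -5 - 6*6 = -5 - 36 = -41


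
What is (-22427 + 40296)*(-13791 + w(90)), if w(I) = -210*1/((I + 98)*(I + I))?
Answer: -277974720595/1128 ≈ -2.4643e+8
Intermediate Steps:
w(I) = -105/(I*(98 + I)) (w(I) = -210*1/(2*I*(98 + I)) = -105/(I*(98 + I)))
(-22427 + 40296)*(-13791 + w(90)) = (-22427 + 40296)*(-13791 - 105/(90*(98 + 90))) = 17869*(-13791 - 105*1/90/188) = 17869*(-13791 - 105*1/90*1/188) = 17869*(-13791 - 7/1128) = 17869*(-15556255/1128) = -277974720595/1128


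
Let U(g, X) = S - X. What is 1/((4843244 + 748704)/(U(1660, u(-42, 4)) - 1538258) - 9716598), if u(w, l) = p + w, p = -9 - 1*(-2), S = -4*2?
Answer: -1538217/14946241817714 ≈ -1.0292e-7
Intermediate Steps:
S = -8
p = -7 (p = -9 + 2 = -7)
u(w, l) = -7 + w
U(g, X) = -8 - X
1/((4843244 + 748704)/(U(1660, u(-42, 4)) - 1538258) - 9716598) = 1/((4843244 + 748704)/((-8 - (-7 - 42)) - 1538258) - 9716598) = 1/(5591948/((-8 - 1*(-49)) - 1538258) - 9716598) = 1/(5591948/((-8 + 49) - 1538258) - 9716598) = 1/(5591948/(41 - 1538258) - 9716598) = 1/(5591948/(-1538217) - 9716598) = 1/(5591948*(-1/1538217) - 9716598) = 1/(-5591948/1538217 - 9716598) = 1/(-14946241817714/1538217) = -1538217/14946241817714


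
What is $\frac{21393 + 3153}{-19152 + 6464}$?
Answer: $- \frac{12273}{6344} \approx -1.9346$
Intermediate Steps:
$\frac{21393 + 3153}{-19152 + 6464} = \frac{24546}{-12688} = 24546 \left(- \frac{1}{12688}\right) = - \frac{12273}{6344}$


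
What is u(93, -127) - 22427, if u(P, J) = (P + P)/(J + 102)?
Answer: -560861/25 ≈ -22434.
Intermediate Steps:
u(P, J) = 2*P/(102 + J) (u(P, J) = (2*P)/(102 + J) = 2*P/(102 + J))
u(93, -127) - 22427 = 2*93/(102 - 127) - 22427 = 2*93/(-25) - 22427 = 2*93*(-1/25) - 22427 = -186/25 - 22427 = -560861/25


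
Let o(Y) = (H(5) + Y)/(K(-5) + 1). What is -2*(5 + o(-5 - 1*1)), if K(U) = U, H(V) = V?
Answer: -21/2 ≈ -10.500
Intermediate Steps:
o(Y) = -5/4 - Y/4 (o(Y) = (5 + Y)/(-5 + 1) = (5 + Y)/(-4) = (5 + Y)*(-1/4) = -5/4 - Y/4)
-2*(5 + o(-5 - 1*1)) = -2*(5 + (-5/4 - (-5 - 1*1)/4)) = -2*(5 + (-5/4 - (-5 - 1)/4)) = -2*(5 + (-5/4 - 1/4*(-6))) = -2*(5 + (-5/4 + 3/2)) = -2*(5 + 1/4) = -2*21/4 = -21/2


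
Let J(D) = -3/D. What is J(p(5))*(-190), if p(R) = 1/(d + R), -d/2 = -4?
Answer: 7410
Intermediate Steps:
d = 8 (d = -2*(-4) = 8)
p(R) = 1/(8 + R)
J(p(5))*(-190) = -3/(1/(8 + 5))*(-190) = -3/(1/13)*(-190) = -3/1/13*(-190) = -3*13*(-190) = -39*(-190) = 7410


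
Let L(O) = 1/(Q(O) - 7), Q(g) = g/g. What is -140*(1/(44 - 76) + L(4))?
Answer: 665/24 ≈ 27.708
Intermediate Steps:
Q(g) = 1
L(O) = -⅙ (L(O) = 1/(1 - 7) = 1/(-6) = -⅙)
-140*(1/(44 - 76) + L(4)) = -140*(1/(44 - 76) - ⅙) = -140*(1/(-32) - ⅙) = -140*(-1/32 - ⅙) = -140*(-19/96) = 665/24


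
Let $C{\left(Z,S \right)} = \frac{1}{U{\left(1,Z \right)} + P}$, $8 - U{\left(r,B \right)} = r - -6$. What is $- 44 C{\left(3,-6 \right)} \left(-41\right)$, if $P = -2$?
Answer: $-1804$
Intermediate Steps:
$U{\left(r,B \right)} = 2 - r$ ($U{\left(r,B \right)} = 8 - \left(r - -6\right) = 8 - \left(r + 6\right) = 8 - \left(6 + r\right) = 2 - r$)
$C{\left(Z,S \right)} = -1$ ($C{\left(Z,S \right)} = \frac{1}{\left(2 - 1\right) - 2} = \frac{1}{1 - 2} = \frac{1}{-1} = -1$)
$- 44 C{\left(3,-6 \right)} \left(-41\right) = \left(-44\right) \left(-1\right) \left(-41\right) = 44 \left(-41\right) = -1804$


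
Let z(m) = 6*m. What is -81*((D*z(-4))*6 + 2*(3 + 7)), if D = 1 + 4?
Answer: 56700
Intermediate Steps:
D = 5
-81*((D*z(-4))*6 + 2*(3 + 7)) = -81*((5*(6*(-4)))*6 + 2*(3 + 7)) = -81*((5*(-24))*6 + 2*10) = -81*(-120*6 + 20) = -81*(-720 + 20) = -81*(-700) = 56700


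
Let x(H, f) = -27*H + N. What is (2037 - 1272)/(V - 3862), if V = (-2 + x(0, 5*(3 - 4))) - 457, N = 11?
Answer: -153/862 ≈ -0.17749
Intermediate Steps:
x(H, f) = 11 - 27*H (x(H, f) = -27*H + 11 = 11 - 27*H)
V = -448 (V = (-2 + (11 - 27*0)) - 457 = (-2 + (11 + 0)) - 457 = (-2 + 11) - 457 = 9 - 457 = -448)
(2037 - 1272)/(V - 3862) = (2037 - 1272)/(-448 - 3862) = 765/(-4310) = 765*(-1/4310) = -153/862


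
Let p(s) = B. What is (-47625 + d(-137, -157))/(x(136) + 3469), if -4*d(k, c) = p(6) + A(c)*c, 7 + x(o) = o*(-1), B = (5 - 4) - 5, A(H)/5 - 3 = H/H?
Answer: -46839/3326 ≈ -14.083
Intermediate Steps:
A(H) = 20 (A(H) = 15 + 5*(H/H) = 15 + 5*1 = 15 + 5 = 20)
B = -4 (B = 1 - 5 = -4)
p(s) = -4
x(o) = -7 - o (x(o) = -7 + o*(-1) = -7 - o)
d(k, c) = 1 - 5*c (d(k, c) = -(-4 + 20*c)/4 = 1 - 5*c)
(-47625 + d(-137, -157))/(x(136) + 3469) = (-47625 + (1 - 5*(-157)))/((-7 - 1*136) + 3469) = (-47625 + (1 + 785))/((-7 - 136) + 3469) = (-47625 + 786)/(-143 + 3469) = -46839/3326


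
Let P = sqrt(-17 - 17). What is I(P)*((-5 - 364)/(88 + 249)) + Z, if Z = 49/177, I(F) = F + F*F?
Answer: 2237155/59649 - 369*I*sqrt(34)/337 ≈ 37.505 - 6.3846*I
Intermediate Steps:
P = I*sqrt(34) (P = sqrt(-34) = I*sqrt(34) ≈ 5.8309*I)
I(F) = F + F**2
Z = 49/177 (Z = 49*(1/177) = 49/177 ≈ 0.27684)
I(P)*((-5 - 364)/(88 + 249)) + Z = ((I*sqrt(34))*(1 + I*sqrt(34)))*((-5 - 364)/(88 + 249)) + 49/177 = (I*sqrt(34)*(1 + I*sqrt(34)))*(-369/337) + 49/177 = -369*I*sqrt(34)*(1 + I*sqrt(34))/337 + 49/177 = 49/177 - 369*I*sqrt(34)*(1 + I*sqrt(34))/337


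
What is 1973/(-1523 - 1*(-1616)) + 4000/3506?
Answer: 3644669/163029 ≈ 22.356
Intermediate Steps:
1973/(-1523 - 1*(-1616)) + 4000/3506 = 1973/(-1523 + 1616) + 4000*(1/3506) = 1973/93 + 2000/1753 = 3644669/163029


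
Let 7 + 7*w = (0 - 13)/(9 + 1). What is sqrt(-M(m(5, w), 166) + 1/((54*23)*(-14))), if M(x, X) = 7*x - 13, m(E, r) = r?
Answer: sqrt(4472138055)/14490 ≈ 4.6152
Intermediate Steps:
w = -83/70 (w = -1 + ((0 - 13)/(9 + 1))/7 = -1 + (-13/10)/7 = -1 + (-13*1/10)/7 = -1 + (1/7)*(-13/10) = -1 - 13/70 = -83/70 ≈ -1.1857)
M(x, X) = -13 + 7*x
sqrt(-M(m(5, w), 166) + 1/((54*23)*(-14))) = sqrt(-(-13 + 7*(-83/70)) + 1/((54*23)*(-14))) = sqrt(-(-13 - 83/10) + 1/(1242*(-14))) = sqrt(-1*(-213/10) + 1/(-17388)) = sqrt(213/10 - 1/17388) = sqrt(1851817/86940) = sqrt(4472138055)/14490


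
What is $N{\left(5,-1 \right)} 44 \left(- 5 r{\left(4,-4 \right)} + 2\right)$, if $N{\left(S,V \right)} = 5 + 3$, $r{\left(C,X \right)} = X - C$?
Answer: $14784$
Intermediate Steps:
$N{\left(S,V \right)} = 8$
$N{\left(5,-1 \right)} 44 \left(- 5 r{\left(4,-4 \right)} + 2\right) = 8 \cdot 44 \left(- 5 \left(-4 - 4\right) + 2\right) = 352 \left(- 5 \left(-4 - 4\right) + 2\right) = 352 \left(\left(-5\right) \left(-8\right) + 2\right) = 352 \left(40 + 2\right) = 352 \cdot 42 = 14784$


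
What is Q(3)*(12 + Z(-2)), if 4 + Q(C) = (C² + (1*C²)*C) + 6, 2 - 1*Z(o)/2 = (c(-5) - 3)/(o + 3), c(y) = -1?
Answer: 912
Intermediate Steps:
Z(o) = 4 + 8/(3 + o) (Z(o) = 4 - 2*(-1 - 3)/(o + 3) = 4 - (-8)/(3 + o) = 4 + 8/(3 + o))
Q(C) = 2 + C² + C³ (Q(C) = -4 + ((C² + (1*C²)*C) + 6) = -4 + ((C² + C²*C) + 6) = -4 + ((C² + C³) + 6) = -4 + (6 + C² + C³) = 2 + C² + C³)
Q(3)*(12 + Z(-2)) = (2 + 3² + 3³)*(12 + 4*(5 - 2)/(3 - 2)) = (2 + 9 + 27)*(12 + 4*3/1) = 38*(12 + 4*1*3) = 38*(12 + 12) = 38*24 = 912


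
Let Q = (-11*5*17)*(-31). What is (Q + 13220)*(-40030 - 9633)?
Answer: -2096026915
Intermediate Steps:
Q = 28985 (Q = -55*17*(-31) = -935*(-31) = 28985)
(Q + 13220)*(-40030 - 9633) = (28985 + 13220)*(-40030 - 9633) = 42205*(-49663) = -2096026915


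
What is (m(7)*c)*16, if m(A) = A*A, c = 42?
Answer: 32928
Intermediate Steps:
m(A) = A²
(m(7)*c)*16 = (7²*42)*16 = (49*42)*16 = 2058*16 = 32928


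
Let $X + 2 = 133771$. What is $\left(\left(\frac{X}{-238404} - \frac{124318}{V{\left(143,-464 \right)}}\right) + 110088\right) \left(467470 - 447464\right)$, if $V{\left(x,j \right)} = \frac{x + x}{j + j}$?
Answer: $\frac{175103169175963931}{17045886} \approx 1.0272 \cdot 10^{10}$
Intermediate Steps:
$X = 133769$ ($X = -2 + 133771 = 133769$)
$V{\left(x,j \right)} = \frac{x}{j}$ ($V{\left(x,j \right)} = \frac{2 x}{2 j} = 2 x \frac{1}{2 j} = \frac{x}{j}$)
$\left(\left(\frac{X}{-238404} - \frac{124318}{V{\left(143,-464 \right)}}\right) + 110088\right) \left(467470 - 447464\right) = \left(\left(\frac{133769}{-238404} - \frac{124318}{143 \frac{1}{-464}}\right) + 110088\right) \left(467470 - 447464\right) = \left(\left(133769 \left(- \frac{1}{238404}\right) - \frac{124318}{143 \left(- \frac{1}{464}\right)}\right) + 110088\right) 20006 = \left(\left(- \frac{133769}{238404} - \frac{124318}{- \frac{143}{464}}\right) + 110088\right) 20006 = \left(\left(- \frac{133769}{238404} - - \frac{57683552}{143}\right) + 110088\right) 20006 = \left(\left(- \frac{133769}{238404} + \frac{57683552}{143}\right) + 110088\right) 20006 = \left(\frac{13751970402041}{34091772} + 110088\right) 20006 = \frac{17505065397977}{34091772} \cdot 20006 = \frac{175103169175963931}{17045886}$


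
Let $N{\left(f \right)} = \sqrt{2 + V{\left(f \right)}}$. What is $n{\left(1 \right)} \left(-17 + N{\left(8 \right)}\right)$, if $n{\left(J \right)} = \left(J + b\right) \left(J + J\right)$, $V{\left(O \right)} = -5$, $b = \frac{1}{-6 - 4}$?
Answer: $- \frac{153}{5} + \frac{9 i \sqrt{3}}{5} \approx -30.6 + 3.1177 i$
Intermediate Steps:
$b = - \frac{1}{10}$ ($b = \frac{1}{-10} = - \frac{1}{10} \approx -0.1$)
$n{\left(J \right)} = 2 J \left(- \frac{1}{10} + J\right)$ ($n{\left(J \right)} = \left(J - \frac{1}{10}\right) \left(J + J\right) = \left(- \frac{1}{10} + J\right) 2 J = 2 J \left(- \frac{1}{10} + J\right)$)
$N{\left(f \right)} = i \sqrt{3}$ ($N{\left(f \right)} = \sqrt{2 - 5} = \sqrt{-3} = i \sqrt{3}$)
$n{\left(1 \right)} \left(-17 + N{\left(8 \right)}\right) = \frac{1}{5} \cdot 1 \left(-1 + 10 \cdot 1\right) \left(-17 + i \sqrt{3}\right) = \frac{1}{5} \cdot 1 \left(-1 + 10\right) \left(-17 + i \sqrt{3}\right) = \frac{1}{5} \cdot 1 \cdot 9 \left(-17 + i \sqrt{3}\right) = \frac{9 \left(-17 + i \sqrt{3}\right)}{5} = - \frac{153}{5} + \frac{9 i \sqrt{3}}{5}$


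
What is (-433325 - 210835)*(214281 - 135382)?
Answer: -50823579840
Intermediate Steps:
(-433325 - 210835)*(214281 - 135382) = -644160*78899 = -50823579840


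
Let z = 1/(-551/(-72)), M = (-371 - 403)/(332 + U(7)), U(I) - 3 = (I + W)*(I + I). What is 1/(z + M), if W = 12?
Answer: -331151/383202 ≈ -0.86417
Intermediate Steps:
U(I) = 3 + 2*I*(12 + I) (U(I) = 3 + (I + 12)*(I + I) = 3 + (12 + I)*(2*I) = 3 + 2*I*(12 + I))
M = -774/601 (M = (-371 - 403)/(332 + (3 + 2*7² + 24*7)) = -774/(332 + (3 + 2*49 + 168)) = -774/(332 + (3 + 98 + 168)) = -774/(332 + 269) = -774/601 ≈ -1.2879)
z = 72/551 (z = 1/(-551*(-1/72)) = 1/(551/72) = 72/551 ≈ 0.13067)
1/(z + M) = 1/(72/551 - 774/601) = 1/(-383202/331151) = -331151/383202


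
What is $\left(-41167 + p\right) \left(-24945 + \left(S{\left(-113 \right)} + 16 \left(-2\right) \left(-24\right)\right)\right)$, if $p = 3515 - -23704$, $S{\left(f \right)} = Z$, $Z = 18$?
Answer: $336969732$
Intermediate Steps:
$S{\left(f \right)} = 18$
$p = 27219$ ($p = 3515 + 23704 = 27219$)
$\left(-41167 + p\right) \left(-24945 + \left(S{\left(-113 \right)} + 16 \left(-2\right) \left(-24\right)\right)\right) = \left(-41167 + 27219\right) \left(-24945 + \left(18 + 16 \left(-2\right) \left(-24\right)\right)\right) = - 13948 \left(-24945 + \left(18 - -768\right)\right) = - 13948 \left(-24945 + \left(18 + 768\right)\right) = - 13948 \left(-24945 + 786\right) = \left(-13948\right) \left(-24159\right) = 336969732$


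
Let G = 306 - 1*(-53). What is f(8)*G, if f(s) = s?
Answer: 2872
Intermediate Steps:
G = 359 (G = 306 + 53 = 359)
f(8)*G = 8*359 = 2872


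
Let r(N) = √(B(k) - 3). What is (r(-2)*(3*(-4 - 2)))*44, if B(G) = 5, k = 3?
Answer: -792*√2 ≈ -1120.1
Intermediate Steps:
r(N) = √2 (r(N) = √(5 - 3) = √2)
(r(-2)*(3*(-4 - 2)))*44 = (√2*(3*(-4 - 2)))*44 = (√2*(3*(-6)))*44 = (√2*(-18))*44 = -18*√2*44 = -792*√2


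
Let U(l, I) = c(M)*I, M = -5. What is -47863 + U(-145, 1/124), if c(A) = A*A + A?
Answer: -1483748/31 ≈ -47863.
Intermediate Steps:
c(A) = A + A² (c(A) = A² + A = A + A²)
U(l, I) = 20*I (U(l, I) = (-5*(1 - 5))*I = (-5*(-4))*I = 20*I)
-47863 + U(-145, 1/124) = -47863 + 20/124 = -47863 + 20*(1/124) = -47863 + 5/31 = -1483748/31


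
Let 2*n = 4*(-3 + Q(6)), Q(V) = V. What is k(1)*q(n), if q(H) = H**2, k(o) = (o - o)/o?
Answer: 0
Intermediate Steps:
n = 6 (n = (4*(-3 + 6))/2 = (4*3)/2 = (1/2)*12 = 6)
k(o) = 0 (k(o) = 0/o = 0)
k(1)*q(n) = 0*6**2 = 0*36 = 0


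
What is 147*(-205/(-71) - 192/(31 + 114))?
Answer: 2365671/10295 ≈ 229.79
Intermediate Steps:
147*(-205/(-71) - 192/(31 + 114)) = 147*(-205*(-1/71) - 192/145) = 147*(205/71 - 192*1/145) = 147*(205/71 - 192/145) = 147*(16093/10295) = 2365671/10295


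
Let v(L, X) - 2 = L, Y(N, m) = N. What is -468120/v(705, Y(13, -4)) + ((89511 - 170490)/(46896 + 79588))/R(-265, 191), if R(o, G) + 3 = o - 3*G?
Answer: -49795292105127/75205742108 ≈ -662.12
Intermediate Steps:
v(L, X) = 2 + L
R(o, G) = -3 + o - 3*G (R(o, G) = -3 + (o - 3*G) = -3 + o - 3*G)
-468120/v(705, Y(13, -4)) + ((89511 - 170490)/(46896 + 79588))/R(-265, 191) = -468120/(2 + 705) + ((89511 - 170490)/(46896 + 79588))/(-3 - 265 - 3*191) = -468120/707 + (-80979/126484)/(-3 - 265 - 573) = -468120*1/707 - 80979*1/126484/(-841) = -468120/707 - 80979/126484*(-1/841) = -468120/707 + 80979/106373044 = -49795292105127/75205742108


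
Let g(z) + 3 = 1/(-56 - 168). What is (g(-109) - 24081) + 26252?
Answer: 485631/224 ≈ 2168.0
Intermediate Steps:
g(z) = -673/224 (g(z) = -3 + 1/(-56 - 168) = -3 + 1/(-224) = -3 - 1/224 = -673/224)
(g(-109) - 24081) + 26252 = (-673/224 - 24081) + 26252 = -5394817/224 + 26252 = 485631/224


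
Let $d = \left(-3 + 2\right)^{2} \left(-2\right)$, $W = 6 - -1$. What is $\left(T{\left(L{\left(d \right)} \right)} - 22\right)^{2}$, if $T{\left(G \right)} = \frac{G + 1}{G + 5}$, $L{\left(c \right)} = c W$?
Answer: $\frac{34225}{81} \approx 422.53$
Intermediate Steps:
$W = 7$ ($W = 6 + 1 = 7$)
$d = -2$ ($d = \left(-1\right)^{2} \left(-2\right) = 1 \left(-2\right) = -2$)
$L{\left(c \right)} = 7 c$ ($L{\left(c \right)} = c 7 = 7 c$)
$T{\left(G \right)} = \frac{1 + G}{5 + G}$
$\left(T{\left(L{\left(d \right)} \right)} - 22\right)^{2} = \left(\frac{1 + 7 \left(-2\right)}{5 + 7 \left(-2\right)} - 22\right)^{2} = \left(\frac{1 - 14}{5 - 14} - 22\right)^{2} = \left(\frac{1}{-9} \left(-13\right) - 22\right)^{2} = \left(\left(- \frac{1}{9}\right) \left(-13\right) - 22\right)^{2} = \left(\frac{13}{9} - 22\right)^{2} = \left(- \frac{185}{9}\right)^{2} = \frac{34225}{81}$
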